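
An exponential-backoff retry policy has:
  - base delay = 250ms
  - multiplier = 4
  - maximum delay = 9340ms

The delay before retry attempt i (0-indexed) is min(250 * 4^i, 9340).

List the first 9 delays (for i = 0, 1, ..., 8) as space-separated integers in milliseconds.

Answer: 250 1000 4000 9340 9340 9340 9340 9340 9340

Derivation:
Computing each delay:
  i=0: min(250*4^0, 9340) = 250
  i=1: min(250*4^1, 9340) = 1000
  i=2: min(250*4^2, 9340) = 4000
  i=3: min(250*4^3, 9340) = 9340
  i=4: min(250*4^4, 9340) = 9340
  i=5: min(250*4^5, 9340) = 9340
  i=6: min(250*4^6, 9340) = 9340
  i=7: min(250*4^7, 9340) = 9340
  i=8: min(250*4^8, 9340) = 9340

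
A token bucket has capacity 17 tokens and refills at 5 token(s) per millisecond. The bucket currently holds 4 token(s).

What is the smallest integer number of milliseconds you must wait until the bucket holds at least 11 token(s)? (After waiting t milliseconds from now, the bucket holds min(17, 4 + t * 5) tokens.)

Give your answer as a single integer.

Need 4 + t * 5 >= 11, so t >= 7/5.
Smallest integer t = ceil(7/5) = 2.

Answer: 2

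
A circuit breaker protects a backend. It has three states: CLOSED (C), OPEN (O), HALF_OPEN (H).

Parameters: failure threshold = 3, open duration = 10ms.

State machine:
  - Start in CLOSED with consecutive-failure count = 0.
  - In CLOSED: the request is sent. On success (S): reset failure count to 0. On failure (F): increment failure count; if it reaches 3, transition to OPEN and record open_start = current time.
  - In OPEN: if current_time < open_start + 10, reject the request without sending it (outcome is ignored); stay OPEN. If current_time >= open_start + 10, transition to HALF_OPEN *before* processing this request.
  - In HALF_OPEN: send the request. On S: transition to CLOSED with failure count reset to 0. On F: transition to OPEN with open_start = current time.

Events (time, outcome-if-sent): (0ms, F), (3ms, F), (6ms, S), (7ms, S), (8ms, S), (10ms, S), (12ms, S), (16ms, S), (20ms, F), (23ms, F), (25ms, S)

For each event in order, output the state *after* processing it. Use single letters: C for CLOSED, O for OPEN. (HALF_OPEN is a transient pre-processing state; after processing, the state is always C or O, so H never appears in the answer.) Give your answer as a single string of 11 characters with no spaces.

State after each event:
  event#1 t=0ms outcome=F: state=CLOSED
  event#2 t=3ms outcome=F: state=CLOSED
  event#3 t=6ms outcome=S: state=CLOSED
  event#4 t=7ms outcome=S: state=CLOSED
  event#5 t=8ms outcome=S: state=CLOSED
  event#6 t=10ms outcome=S: state=CLOSED
  event#7 t=12ms outcome=S: state=CLOSED
  event#8 t=16ms outcome=S: state=CLOSED
  event#9 t=20ms outcome=F: state=CLOSED
  event#10 t=23ms outcome=F: state=CLOSED
  event#11 t=25ms outcome=S: state=CLOSED

Answer: CCCCCCCCCCC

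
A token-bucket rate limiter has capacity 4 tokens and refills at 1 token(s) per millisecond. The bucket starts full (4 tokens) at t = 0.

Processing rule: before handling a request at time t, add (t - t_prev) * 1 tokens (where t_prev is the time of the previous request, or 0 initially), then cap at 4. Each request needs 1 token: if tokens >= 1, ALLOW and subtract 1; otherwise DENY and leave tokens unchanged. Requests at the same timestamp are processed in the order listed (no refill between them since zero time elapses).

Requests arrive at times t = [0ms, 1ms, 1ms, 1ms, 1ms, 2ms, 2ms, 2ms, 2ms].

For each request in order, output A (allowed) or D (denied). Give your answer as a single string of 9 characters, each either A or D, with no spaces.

Simulating step by step:
  req#1 t=0ms: ALLOW
  req#2 t=1ms: ALLOW
  req#3 t=1ms: ALLOW
  req#4 t=1ms: ALLOW
  req#5 t=1ms: ALLOW
  req#6 t=2ms: ALLOW
  req#7 t=2ms: DENY
  req#8 t=2ms: DENY
  req#9 t=2ms: DENY

Answer: AAAAAADDD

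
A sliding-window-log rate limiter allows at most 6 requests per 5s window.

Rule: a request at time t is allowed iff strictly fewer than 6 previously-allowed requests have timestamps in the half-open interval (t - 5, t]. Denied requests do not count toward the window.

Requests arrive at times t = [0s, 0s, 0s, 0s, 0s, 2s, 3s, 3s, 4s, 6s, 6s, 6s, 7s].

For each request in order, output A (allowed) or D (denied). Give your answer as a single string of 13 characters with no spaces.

Tracking allowed requests in the window:
  req#1 t=0s: ALLOW
  req#2 t=0s: ALLOW
  req#3 t=0s: ALLOW
  req#4 t=0s: ALLOW
  req#5 t=0s: ALLOW
  req#6 t=2s: ALLOW
  req#7 t=3s: DENY
  req#8 t=3s: DENY
  req#9 t=4s: DENY
  req#10 t=6s: ALLOW
  req#11 t=6s: ALLOW
  req#12 t=6s: ALLOW
  req#13 t=7s: ALLOW

Answer: AAAAAADDDAAAA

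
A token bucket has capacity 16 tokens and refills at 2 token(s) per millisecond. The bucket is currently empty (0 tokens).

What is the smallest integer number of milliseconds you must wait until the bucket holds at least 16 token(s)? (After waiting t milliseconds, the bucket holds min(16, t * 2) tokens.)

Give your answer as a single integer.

Answer: 8

Derivation:
Need t * 2 >= 16, so t >= 16/2.
Smallest integer t = ceil(16/2) = 8.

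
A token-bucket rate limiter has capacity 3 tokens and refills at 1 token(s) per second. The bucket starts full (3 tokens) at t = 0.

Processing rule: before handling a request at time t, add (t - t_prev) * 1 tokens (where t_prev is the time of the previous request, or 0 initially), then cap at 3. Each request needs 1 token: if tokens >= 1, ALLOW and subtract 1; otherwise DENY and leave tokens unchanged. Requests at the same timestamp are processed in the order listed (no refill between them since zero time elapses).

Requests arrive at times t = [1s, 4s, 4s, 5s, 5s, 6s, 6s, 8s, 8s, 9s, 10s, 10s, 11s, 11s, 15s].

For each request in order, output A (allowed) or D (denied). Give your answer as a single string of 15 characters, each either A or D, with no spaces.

Simulating step by step:
  req#1 t=1s: ALLOW
  req#2 t=4s: ALLOW
  req#3 t=4s: ALLOW
  req#4 t=5s: ALLOW
  req#5 t=5s: ALLOW
  req#6 t=6s: ALLOW
  req#7 t=6s: DENY
  req#8 t=8s: ALLOW
  req#9 t=8s: ALLOW
  req#10 t=9s: ALLOW
  req#11 t=10s: ALLOW
  req#12 t=10s: DENY
  req#13 t=11s: ALLOW
  req#14 t=11s: DENY
  req#15 t=15s: ALLOW

Answer: AAAAAADAAAADADA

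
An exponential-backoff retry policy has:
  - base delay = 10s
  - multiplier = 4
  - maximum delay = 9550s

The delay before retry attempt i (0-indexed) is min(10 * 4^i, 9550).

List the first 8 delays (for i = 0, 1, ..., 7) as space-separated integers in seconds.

Answer: 10 40 160 640 2560 9550 9550 9550

Derivation:
Computing each delay:
  i=0: min(10*4^0, 9550) = 10
  i=1: min(10*4^1, 9550) = 40
  i=2: min(10*4^2, 9550) = 160
  i=3: min(10*4^3, 9550) = 640
  i=4: min(10*4^4, 9550) = 2560
  i=5: min(10*4^5, 9550) = 9550
  i=6: min(10*4^6, 9550) = 9550
  i=7: min(10*4^7, 9550) = 9550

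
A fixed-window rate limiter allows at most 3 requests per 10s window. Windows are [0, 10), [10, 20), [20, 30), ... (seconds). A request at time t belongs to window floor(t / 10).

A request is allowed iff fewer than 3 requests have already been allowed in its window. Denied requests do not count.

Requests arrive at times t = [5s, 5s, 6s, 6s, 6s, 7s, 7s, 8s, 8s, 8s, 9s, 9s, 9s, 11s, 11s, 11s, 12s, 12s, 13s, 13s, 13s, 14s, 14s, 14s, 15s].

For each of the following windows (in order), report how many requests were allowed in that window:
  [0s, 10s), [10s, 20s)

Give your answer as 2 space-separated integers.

Processing requests:
  req#1 t=5s (window 0): ALLOW
  req#2 t=5s (window 0): ALLOW
  req#3 t=6s (window 0): ALLOW
  req#4 t=6s (window 0): DENY
  req#5 t=6s (window 0): DENY
  req#6 t=7s (window 0): DENY
  req#7 t=7s (window 0): DENY
  req#8 t=8s (window 0): DENY
  req#9 t=8s (window 0): DENY
  req#10 t=8s (window 0): DENY
  req#11 t=9s (window 0): DENY
  req#12 t=9s (window 0): DENY
  req#13 t=9s (window 0): DENY
  req#14 t=11s (window 1): ALLOW
  req#15 t=11s (window 1): ALLOW
  req#16 t=11s (window 1): ALLOW
  req#17 t=12s (window 1): DENY
  req#18 t=12s (window 1): DENY
  req#19 t=13s (window 1): DENY
  req#20 t=13s (window 1): DENY
  req#21 t=13s (window 1): DENY
  req#22 t=14s (window 1): DENY
  req#23 t=14s (window 1): DENY
  req#24 t=14s (window 1): DENY
  req#25 t=15s (window 1): DENY

Allowed counts by window: 3 3

Answer: 3 3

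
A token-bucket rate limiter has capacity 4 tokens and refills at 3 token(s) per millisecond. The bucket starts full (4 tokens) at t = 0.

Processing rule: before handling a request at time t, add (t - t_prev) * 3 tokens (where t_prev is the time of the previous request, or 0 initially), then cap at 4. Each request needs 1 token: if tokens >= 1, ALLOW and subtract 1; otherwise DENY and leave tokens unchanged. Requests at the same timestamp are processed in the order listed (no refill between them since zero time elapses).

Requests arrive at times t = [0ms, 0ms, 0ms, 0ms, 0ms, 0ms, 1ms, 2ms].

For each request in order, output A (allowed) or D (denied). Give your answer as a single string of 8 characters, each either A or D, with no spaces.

Simulating step by step:
  req#1 t=0ms: ALLOW
  req#2 t=0ms: ALLOW
  req#3 t=0ms: ALLOW
  req#4 t=0ms: ALLOW
  req#5 t=0ms: DENY
  req#6 t=0ms: DENY
  req#7 t=1ms: ALLOW
  req#8 t=2ms: ALLOW

Answer: AAAADDAA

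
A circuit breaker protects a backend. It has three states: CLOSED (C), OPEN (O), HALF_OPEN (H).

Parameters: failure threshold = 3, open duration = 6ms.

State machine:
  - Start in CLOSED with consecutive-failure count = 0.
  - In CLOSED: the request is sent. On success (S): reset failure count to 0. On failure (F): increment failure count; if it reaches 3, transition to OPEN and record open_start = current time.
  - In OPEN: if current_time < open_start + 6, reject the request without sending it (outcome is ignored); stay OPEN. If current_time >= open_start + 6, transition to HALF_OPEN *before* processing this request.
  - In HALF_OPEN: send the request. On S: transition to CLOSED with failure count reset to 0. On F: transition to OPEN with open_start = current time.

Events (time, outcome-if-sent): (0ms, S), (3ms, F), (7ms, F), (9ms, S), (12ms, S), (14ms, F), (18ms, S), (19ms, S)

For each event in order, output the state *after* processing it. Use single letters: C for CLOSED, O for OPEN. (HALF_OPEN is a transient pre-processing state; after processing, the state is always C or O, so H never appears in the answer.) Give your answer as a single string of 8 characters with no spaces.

State after each event:
  event#1 t=0ms outcome=S: state=CLOSED
  event#2 t=3ms outcome=F: state=CLOSED
  event#3 t=7ms outcome=F: state=CLOSED
  event#4 t=9ms outcome=S: state=CLOSED
  event#5 t=12ms outcome=S: state=CLOSED
  event#6 t=14ms outcome=F: state=CLOSED
  event#7 t=18ms outcome=S: state=CLOSED
  event#8 t=19ms outcome=S: state=CLOSED

Answer: CCCCCCCC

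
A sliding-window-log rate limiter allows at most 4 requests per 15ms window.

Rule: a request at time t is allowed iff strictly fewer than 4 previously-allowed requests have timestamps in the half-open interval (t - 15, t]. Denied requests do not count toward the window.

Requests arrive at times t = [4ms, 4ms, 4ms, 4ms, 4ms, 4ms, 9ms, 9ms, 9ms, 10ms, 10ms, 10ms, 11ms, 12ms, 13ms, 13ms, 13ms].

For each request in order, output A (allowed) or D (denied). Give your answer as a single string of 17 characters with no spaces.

Answer: AAAADDDDDDDDDDDDD

Derivation:
Tracking allowed requests in the window:
  req#1 t=4ms: ALLOW
  req#2 t=4ms: ALLOW
  req#3 t=4ms: ALLOW
  req#4 t=4ms: ALLOW
  req#5 t=4ms: DENY
  req#6 t=4ms: DENY
  req#7 t=9ms: DENY
  req#8 t=9ms: DENY
  req#9 t=9ms: DENY
  req#10 t=10ms: DENY
  req#11 t=10ms: DENY
  req#12 t=10ms: DENY
  req#13 t=11ms: DENY
  req#14 t=12ms: DENY
  req#15 t=13ms: DENY
  req#16 t=13ms: DENY
  req#17 t=13ms: DENY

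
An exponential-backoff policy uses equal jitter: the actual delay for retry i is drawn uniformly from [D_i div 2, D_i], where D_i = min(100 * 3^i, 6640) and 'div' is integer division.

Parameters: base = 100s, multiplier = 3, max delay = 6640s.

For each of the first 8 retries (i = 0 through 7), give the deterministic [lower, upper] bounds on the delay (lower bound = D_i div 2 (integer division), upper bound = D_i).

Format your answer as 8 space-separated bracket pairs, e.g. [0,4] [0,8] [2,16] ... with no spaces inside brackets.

Computing bounds per retry:
  i=0: D_i=min(100*3^0,6640)=100, bounds=[50,100]
  i=1: D_i=min(100*3^1,6640)=300, bounds=[150,300]
  i=2: D_i=min(100*3^2,6640)=900, bounds=[450,900]
  i=3: D_i=min(100*3^3,6640)=2700, bounds=[1350,2700]
  i=4: D_i=min(100*3^4,6640)=6640, bounds=[3320,6640]
  i=5: D_i=min(100*3^5,6640)=6640, bounds=[3320,6640]
  i=6: D_i=min(100*3^6,6640)=6640, bounds=[3320,6640]
  i=7: D_i=min(100*3^7,6640)=6640, bounds=[3320,6640]

Answer: [50,100] [150,300] [450,900] [1350,2700] [3320,6640] [3320,6640] [3320,6640] [3320,6640]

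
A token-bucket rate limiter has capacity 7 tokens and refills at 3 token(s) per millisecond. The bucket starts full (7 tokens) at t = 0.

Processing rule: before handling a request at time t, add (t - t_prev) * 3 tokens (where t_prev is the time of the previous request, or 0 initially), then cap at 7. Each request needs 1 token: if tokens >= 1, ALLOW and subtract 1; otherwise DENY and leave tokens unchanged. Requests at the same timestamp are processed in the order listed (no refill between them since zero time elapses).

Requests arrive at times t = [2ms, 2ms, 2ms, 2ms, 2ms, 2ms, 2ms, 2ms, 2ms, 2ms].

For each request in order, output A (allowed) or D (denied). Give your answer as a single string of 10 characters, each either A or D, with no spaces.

Answer: AAAAAAADDD

Derivation:
Simulating step by step:
  req#1 t=2ms: ALLOW
  req#2 t=2ms: ALLOW
  req#3 t=2ms: ALLOW
  req#4 t=2ms: ALLOW
  req#5 t=2ms: ALLOW
  req#6 t=2ms: ALLOW
  req#7 t=2ms: ALLOW
  req#8 t=2ms: DENY
  req#9 t=2ms: DENY
  req#10 t=2ms: DENY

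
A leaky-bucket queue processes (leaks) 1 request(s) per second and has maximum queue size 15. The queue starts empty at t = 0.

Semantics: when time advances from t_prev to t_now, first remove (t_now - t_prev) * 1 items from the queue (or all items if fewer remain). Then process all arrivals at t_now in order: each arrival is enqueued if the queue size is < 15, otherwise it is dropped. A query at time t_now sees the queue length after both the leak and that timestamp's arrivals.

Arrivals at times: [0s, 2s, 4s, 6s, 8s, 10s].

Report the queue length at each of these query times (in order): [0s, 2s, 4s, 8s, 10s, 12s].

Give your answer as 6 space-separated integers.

Answer: 1 1 1 1 1 0

Derivation:
Queue lengths at query times:
  query t=0s: backlog = 1
  query t=2s: backlog = 1
  query t=4s: backlog = 1
  query t=8s: backlog = 1
  query t=10s: backlog = 1
  query t=12s: backlog = 0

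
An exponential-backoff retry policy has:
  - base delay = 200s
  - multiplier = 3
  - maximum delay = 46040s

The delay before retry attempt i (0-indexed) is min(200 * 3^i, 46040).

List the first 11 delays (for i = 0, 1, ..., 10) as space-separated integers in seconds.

Computing each delay:
  i=0: min(200*3^0, 46040) = 200
  i=1: min(200*3^1, 46040) = 600
  i=2: min(200*3^2, 46040) = 1800
  i=3: min(200*3^3, 46040) = 5400
  i=4: min(200*3^4, 46040) = 16200
  i=5: min(200*3^5, 46040) = 46040
  i=6: min(200*3^6, 46040) = 46040
  i=7: min(200*3^7, 46040) = 46040
  i=8: min(200*3^8, 46040) = 46040
  i=9: min(200*3^9, 46040) = 46040
  i=10: min(200*3^10, 46040) = 46040

Answer: 200 600 1800 5400 16200 46040 46040 46040 46040 46040 46040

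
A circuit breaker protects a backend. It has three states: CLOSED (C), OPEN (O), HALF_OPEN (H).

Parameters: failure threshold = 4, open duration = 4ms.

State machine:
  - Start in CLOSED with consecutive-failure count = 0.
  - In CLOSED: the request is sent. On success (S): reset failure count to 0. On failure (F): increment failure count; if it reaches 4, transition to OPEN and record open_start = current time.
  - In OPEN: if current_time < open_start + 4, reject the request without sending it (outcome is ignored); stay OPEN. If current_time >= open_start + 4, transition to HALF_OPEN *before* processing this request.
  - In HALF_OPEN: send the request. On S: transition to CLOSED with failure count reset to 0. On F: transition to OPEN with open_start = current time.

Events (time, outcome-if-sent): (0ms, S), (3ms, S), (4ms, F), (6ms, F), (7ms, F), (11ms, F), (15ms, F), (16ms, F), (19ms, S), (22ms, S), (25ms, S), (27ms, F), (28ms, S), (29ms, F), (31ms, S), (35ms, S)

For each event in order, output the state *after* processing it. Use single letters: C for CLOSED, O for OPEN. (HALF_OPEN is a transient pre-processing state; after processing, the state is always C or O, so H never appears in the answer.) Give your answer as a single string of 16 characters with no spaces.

State after each event:
  event#1 t=0ms outcome=S: state=CLOSED
  event#2 t=3ms outcome=S: state=CLOSED
  event#3 t=4ms outcome=F: state=CLOSED
  event#4 t=6ms outcome=F: state=CLOSED
  event#5 t=7ms outcome=F: state=CLOSED
  event#6 t=11ms outcome=F: state=OPEN
  event#7 t=15ms outcome=F: state=OPEN
  event#8 t=16ms outcome=F: state=OPEN
  event#9 t=19ms outcome=S: state=CLOSED
  event#10 t=22ms outcome=S: state=CLOSED
  event#11 t=25ms outcome=S: state=CLOSED
  event#12 t=27ms outcome=F: state=CLOSED
  event#13 t=28ms outcome=S: state=CLOSED
  event#14 t=29ms outcome=F: state=CLOSED
  event#15 t=31ms outcome=S: state=CLOSED
  event#16 t=35ms outcome=S: state=CLOSED

Answer: CCCCCOOOCCCCCCCC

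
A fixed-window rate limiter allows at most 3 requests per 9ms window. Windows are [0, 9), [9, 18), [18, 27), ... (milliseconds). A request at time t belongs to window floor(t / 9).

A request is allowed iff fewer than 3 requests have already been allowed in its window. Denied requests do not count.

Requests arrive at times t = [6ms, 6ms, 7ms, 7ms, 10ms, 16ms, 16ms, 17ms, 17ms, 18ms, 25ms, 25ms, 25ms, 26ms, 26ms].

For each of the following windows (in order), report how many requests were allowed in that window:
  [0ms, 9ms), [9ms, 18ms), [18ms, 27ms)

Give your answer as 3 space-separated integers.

Answer: 3 3 3

Derivation:
Processing requests:
  req#1 t=6ms (window 0): ALLOW
  req#2 t=6ms (window 0): ALLOW
  req#3 t=7ms (window 0): ALLOW
  req#4 t=7ms (window 0): DENY
  req#5 t=10ms (window 1): ALLOW
  req#6 t=16ms (window 1): ALLOW
  req#7 t=16ms (window 1): ALLOW
  req#8 t=17ms (window 1): DENY
  req#9 t=17ms (window 1): DENY
  req#10 t=18ms (window 2): ALLOW
  req#11 t=25ms (window 2): ALLOW
  req#12 t=25ms (window 2): ALLOW
  req#13 t=25ms (window 2): DENY
  req#14 t=26ms (window 2): DENY
  req#15 t=26ms (window 2): DENY

Allowed counts by window: 3 3 3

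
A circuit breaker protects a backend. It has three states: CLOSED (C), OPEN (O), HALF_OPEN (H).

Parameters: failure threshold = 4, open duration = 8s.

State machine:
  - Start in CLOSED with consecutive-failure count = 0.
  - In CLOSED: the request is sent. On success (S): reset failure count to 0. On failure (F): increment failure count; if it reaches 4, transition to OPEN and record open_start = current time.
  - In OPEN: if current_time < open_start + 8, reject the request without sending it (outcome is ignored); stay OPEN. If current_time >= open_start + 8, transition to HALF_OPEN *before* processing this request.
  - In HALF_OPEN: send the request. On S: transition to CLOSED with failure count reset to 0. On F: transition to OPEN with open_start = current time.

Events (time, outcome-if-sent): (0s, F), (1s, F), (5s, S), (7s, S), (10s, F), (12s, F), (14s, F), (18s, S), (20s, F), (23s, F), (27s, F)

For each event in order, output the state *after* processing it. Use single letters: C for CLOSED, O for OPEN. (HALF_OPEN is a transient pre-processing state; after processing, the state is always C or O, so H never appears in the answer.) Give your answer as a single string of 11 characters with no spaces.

State after each event:
  event#1 t=0s outcome=F: state=CLOSED
  event#2 t=1s outcome=F: state=CLOSED
  event#3 t=5s outcome=S: state=CLOSED
  event#4 t=7s outcome=S: state=CLOSED
  event#5 t=10s outcome=F: state=CLOSED
  event#6 t=12s outcome=F: state=CLOSED
  event#7 t=14s outcome=F: state=CLOSED
  event#8 t=18s outcome=S: state=CLOSED
  event#9 t=20s outcome=F: state=CLOSED
  event#10 t=23s outcome=F: state=CLOSED
  event#11 t=27s outcome=F: state=CLOSED

Answer: CCCCCCCCCCC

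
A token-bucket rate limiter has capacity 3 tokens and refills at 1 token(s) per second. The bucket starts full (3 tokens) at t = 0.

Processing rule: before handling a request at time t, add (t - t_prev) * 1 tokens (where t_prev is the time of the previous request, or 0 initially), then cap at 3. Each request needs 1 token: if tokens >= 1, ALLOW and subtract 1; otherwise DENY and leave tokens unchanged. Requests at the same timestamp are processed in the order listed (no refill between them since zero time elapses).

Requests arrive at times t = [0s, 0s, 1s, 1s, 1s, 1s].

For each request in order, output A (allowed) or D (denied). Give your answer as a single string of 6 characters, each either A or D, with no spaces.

Simulating step by step:
  req#1 t=0s: ALLOW
  req#2 t=0s: ALLOW
  req#3 t=1s: ALLOW
  req#4 t=1s: ALLOW
  req#5 t=1s: DENY
  req#6 t=1s: DENY

Answer: AAAADD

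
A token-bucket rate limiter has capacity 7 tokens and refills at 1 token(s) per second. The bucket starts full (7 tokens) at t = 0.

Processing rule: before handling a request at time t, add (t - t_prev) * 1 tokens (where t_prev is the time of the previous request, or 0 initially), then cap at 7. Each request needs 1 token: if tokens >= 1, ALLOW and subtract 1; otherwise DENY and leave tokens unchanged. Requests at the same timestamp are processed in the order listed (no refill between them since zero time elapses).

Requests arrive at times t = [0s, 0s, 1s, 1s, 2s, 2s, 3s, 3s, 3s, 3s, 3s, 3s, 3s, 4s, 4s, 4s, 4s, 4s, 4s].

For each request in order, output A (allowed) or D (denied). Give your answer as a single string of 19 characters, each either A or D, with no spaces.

Answer: AAAAAAAAAADDDADDDDD

Derivation:
Simulating step by step:
  req#1 t=0s: ALLOW
  req#2 t=0s: ALLOW
  req#3 t=1s: ALLOW
  req#4 t=1s: ALLOW
  req#5 t=2s: ALLOW
  req#6 t=2s: ALLOW
  req#7 t=3s: ALLOW
  req#8 t=3s: ALLOW
  req#9 t=3s: ALLOW
  req#10 t=3s: ALLOW
  req#11 t=3s: DENY
  req#12 t=3s: DENY
  req#13 t=3s: DENY
  req#14 t=4s: ALLOW
  req#15 t=4s: DENY
  req#16 t=4s: DENY
  req#17 t=4s: DENY
  req#18 t=4s: DENY
  req#19 t=4s: DENY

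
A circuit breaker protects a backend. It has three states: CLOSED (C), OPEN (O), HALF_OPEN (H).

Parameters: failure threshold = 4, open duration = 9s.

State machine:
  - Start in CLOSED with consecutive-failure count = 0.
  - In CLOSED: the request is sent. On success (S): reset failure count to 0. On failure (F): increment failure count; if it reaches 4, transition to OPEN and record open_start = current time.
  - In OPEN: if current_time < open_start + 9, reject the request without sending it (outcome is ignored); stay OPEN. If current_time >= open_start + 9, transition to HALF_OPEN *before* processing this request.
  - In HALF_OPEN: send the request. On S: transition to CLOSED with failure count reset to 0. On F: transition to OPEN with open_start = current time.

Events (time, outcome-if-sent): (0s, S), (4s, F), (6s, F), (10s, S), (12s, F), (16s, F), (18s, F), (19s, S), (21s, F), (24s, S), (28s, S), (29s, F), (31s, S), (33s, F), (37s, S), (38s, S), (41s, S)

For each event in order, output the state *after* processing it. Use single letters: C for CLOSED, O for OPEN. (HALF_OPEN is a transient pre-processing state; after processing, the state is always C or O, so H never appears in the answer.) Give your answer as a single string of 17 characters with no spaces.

Answer: CCCCCCCCCCCCCCCCC

Derivation:
State after each event:
  event#1 t=0s outcome=S: state=CLOSED
  event#2 t=4s outcome=F: state=CLOSED
  event#3 t=6s outcome=F: state=CLOSED
  event#4 t=10s outcome=S: state=CLOSED
  event#5 t=12s outcome=F: state=CLOSED
  event#6 t=16s outcome=F: state=CLOSED
  event#7 t=18s outcome=F: state=CLOSED
  event#8 t=19s outcome=S: state=CLOSED
  event#9 t=21s outcome=F: state=CLOSED
  event#10 t=24s outcome=S: state=CLOSED
  event#11 t=28s outcome=S: state=CLOSED
  event#12 t=29s outcome=F: state=CLOSED
  event#13 t=31s outcome=S: state=CLOSED
  event#14 t=33s outcome=F: state=CLOSED
  event#15 t=37s outcome=S: state=CLOSED
  event#16 t=38s outcome=S: state=CLOSED
  event#17 t=41s outcome=S: state=CLOSED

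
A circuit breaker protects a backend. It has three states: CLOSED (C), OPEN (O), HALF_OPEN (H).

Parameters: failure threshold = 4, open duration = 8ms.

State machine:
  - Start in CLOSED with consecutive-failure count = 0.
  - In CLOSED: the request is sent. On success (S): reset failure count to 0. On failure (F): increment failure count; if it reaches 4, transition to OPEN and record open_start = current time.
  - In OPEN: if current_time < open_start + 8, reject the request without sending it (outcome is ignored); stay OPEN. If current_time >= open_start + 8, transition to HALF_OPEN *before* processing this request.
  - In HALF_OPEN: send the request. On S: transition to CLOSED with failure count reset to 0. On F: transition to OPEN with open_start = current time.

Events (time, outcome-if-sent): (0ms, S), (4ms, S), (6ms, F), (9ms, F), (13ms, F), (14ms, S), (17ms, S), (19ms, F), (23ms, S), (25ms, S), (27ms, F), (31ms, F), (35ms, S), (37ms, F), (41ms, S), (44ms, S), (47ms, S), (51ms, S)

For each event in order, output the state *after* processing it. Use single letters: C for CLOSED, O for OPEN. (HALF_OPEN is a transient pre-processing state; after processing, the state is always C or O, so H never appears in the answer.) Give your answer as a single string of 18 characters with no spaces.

Answer: CCCCCCCCCCCCCCCCCC

Derivation:
State after each event:
  event#1 t=0ms outcome=S: state=CLOSED
  event#2 t=4ms outcome=S: state=CLOSED
  event#3 t=6ms outcome=F: state=CLOSED
  event#4 t=9ms outcome=F: state=CLOSED
  event#5 t=13ms outcome=F: state=CLOSED
  event#6 t=14ms outcome=S: state=CLOSED
  event#7 t=17ms outcome=S: state=CLOSED
  event#8 t=19ms outcome=F: state=CLOSED
  event#9 t=23ms outcome=S: state=CLOSED
  event#10 t=25ms outcome=S: state=CLOSED
  event#11 t=27ms outcome=F: state=CLOSED
  event#12 t=31ms outcome=F: state=CLOSED
  event#13 t=35ms outcome=S: state=CLOSED
  event#14 t=37ms outcome=F: state=CLOSED
  event#15 t=41ms outcome=S: state=CLOSED
  event#16 t=44ms outcome=S: state=CLOSED
  event#17 t=47ms outcome=S: state=CLOSED
  event#18 t=51ms outcome=S: state=CLOSED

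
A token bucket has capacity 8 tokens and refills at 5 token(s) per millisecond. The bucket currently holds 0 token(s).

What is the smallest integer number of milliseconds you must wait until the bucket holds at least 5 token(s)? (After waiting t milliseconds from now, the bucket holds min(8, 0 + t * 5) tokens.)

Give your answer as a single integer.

Answer: 1

Derivation:
Need 0 + t * 5 >= 5, so t >= 5/5.
Smallest integer t = ceil(5/5) = 1.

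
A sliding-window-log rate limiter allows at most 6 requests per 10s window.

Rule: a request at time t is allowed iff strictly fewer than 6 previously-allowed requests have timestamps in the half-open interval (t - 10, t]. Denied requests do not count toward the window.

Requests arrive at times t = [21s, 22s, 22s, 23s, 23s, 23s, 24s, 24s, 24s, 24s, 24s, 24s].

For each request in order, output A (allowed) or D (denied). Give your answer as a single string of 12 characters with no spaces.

Answer: AAAAAADDDDDD

Derivation:
Tracking allowed requests in the window:
  req#1 t=21s: ALLOW
  req#2 t=22s: ALLOW
  req#3 t=22s: ALLOW
  req#4 t=23s: ALLOW
  req#5 t=23s: ALLOW
  req#6 t=23s: ALLOW
  req#7 t=24s: DENY
  req#8 t=24s: DENY
  req#9 t=24s: DENY
  req#10 t=24s: DENY
  req#11 t=24s: DENY
  req#12 t=24s: DENY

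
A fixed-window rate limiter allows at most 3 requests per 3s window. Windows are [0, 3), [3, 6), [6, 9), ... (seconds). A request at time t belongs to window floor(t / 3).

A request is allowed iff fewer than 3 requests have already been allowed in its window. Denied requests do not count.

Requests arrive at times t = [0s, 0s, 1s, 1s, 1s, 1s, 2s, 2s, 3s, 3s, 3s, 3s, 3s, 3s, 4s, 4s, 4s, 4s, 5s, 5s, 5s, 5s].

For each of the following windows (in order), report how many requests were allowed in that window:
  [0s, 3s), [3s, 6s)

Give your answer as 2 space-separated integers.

Processing requests:
  req#1 t=0s (window 0): ALLOW
  req#2 t=0s (window 0): ALLOW
  req#3 t=1s (window 0): ALLOW
  req#4 t=1s (window 0): DENY
  req#5 t=1s (window 0): DENY
  req#6 t=1s (window 0): DENY
  req#7 t=2s (window 0): DENY
  req#8 t=2s (window 0): DENY
  req#9 t=3s (window 1): ALLOW
  req#10 t=3s (window 1): ALLOW
  req#11 t=3s (window 1): ALLOW
  req#12 t=3s (window 1): DENY
  req#13 t=3s (window 1): DENY
  req#14 t=3s (window 1): DENY
  req#15 t=4s (window 1): DENY
  req#16 t=4s (window 1): DENY
  req#17 t=4s (window 1): DENY
  req#18 t=4s (window 1): DENY
  req#19 t=5s (window 1): DENY
  req#20 t=5s (window 1): DENY
  req#21 t=5s (window 1): DENY
  req#22 t=5s (window 1): DENY

Allowed counts by window: 3 3

Answer: 3 3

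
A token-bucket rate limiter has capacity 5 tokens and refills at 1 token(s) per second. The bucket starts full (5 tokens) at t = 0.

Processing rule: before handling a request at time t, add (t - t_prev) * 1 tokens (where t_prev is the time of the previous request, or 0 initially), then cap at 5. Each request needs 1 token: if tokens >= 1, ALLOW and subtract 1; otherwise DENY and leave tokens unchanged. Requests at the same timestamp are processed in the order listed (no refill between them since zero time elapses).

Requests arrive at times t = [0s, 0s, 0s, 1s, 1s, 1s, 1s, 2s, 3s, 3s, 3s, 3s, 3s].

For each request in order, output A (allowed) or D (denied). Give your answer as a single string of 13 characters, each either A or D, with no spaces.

Answer: AAAAAADAADDDD

Derivation:
Simulating step by step:
  req#1 t=0s: ALLOW
  req#2 t=0s: ALLOW
  req#3 t=0s: ALLOW
  req#4 t=1s: ALLOW
  req#5 t=1s: ALLOW
  req#6 t=1s: ALLOW
  req#7 t=1s: DENY
  req#8 t=2s: ALLOW
  req#9 t=3s: ALLOW
  req#10 t=3s: DENY
  req#11 t=3s: DENY
  req#12 t=3s: DENY
  req#13 t=3s: DENY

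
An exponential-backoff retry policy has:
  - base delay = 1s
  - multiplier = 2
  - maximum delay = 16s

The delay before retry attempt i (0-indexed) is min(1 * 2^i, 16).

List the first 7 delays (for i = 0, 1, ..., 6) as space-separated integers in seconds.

Answer: 1 2 4 8 16 16 16

Derivation:
Computing each delay:
  i=0: min(1*2^0, 16) = 1
  i=1: min(1*2^1, 16) = 2
  i=2: min(1*2^2, 16) = 4
  i=3: min(1*2^3, 16) = 8
  i=4: min(1*2^4, 16) = 16
  i=5: min(1*2^5, 16) = 16
  i=6: min(1*2^6, 16) = 16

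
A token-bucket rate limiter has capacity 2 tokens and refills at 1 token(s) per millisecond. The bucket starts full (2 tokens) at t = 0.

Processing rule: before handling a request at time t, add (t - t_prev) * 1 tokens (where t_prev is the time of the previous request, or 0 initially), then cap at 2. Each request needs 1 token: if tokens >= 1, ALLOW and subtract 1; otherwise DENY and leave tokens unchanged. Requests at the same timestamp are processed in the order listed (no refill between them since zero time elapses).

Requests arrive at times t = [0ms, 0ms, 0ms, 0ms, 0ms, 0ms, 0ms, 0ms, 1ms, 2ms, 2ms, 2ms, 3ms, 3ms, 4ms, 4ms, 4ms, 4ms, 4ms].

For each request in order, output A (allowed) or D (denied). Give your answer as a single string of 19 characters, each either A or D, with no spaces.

Answer: AADDDDDDAADDADADDDD

Derivation:
Simulating step by step:
  req#1 t=0ms: ALLOW
  req#2 t=0ms: ALLOW
  req#3 t=0ms: DENY
  req#4 t=0ms: DENY
  req#5 t=0ms: DENY
  req#6 t=0ms: DENY
  req#7 t=0ms: DENY
  req#8 t=0ms: DENY
  req#9 t=1ms: ALLOW
  req#10 t=2ms: ALLOW
  req#11 t=2ms: DENY
  req#12 t=2ms: DENY
  req#13 t=3ms: ALLOW
  req#14 t=3ms: DENY
  req#15 t=4ms: ALLOW
  req#16 t=4ms: DENY
  req#17 t=4ms: DENY
  req#18 t=4ms: DENY
  req#19 t=4ms: DENY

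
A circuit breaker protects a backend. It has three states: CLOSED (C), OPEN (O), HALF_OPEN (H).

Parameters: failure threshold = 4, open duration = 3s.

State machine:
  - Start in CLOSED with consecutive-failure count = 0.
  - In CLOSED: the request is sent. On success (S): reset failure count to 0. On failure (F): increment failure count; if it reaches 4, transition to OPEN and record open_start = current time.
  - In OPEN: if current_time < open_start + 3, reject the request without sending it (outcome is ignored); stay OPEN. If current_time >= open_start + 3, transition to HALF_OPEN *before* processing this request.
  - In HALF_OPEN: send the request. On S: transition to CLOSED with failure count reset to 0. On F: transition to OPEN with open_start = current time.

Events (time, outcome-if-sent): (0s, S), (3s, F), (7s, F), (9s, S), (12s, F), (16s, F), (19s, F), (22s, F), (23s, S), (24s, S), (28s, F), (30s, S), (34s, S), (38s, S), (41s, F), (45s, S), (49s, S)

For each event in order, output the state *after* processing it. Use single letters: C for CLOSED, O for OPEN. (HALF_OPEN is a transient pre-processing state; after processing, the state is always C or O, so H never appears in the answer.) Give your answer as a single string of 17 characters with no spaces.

State after each event:
  event#1 t=0s outcome=S: state=CLOSED
  event#2 t=3s outcome=F: state=CLOSED
  event#3 t=7s outcome=F: state=CLOSED
  event#4 t=9s outcome=S: state=CLOSED
  event#5 t=12s outcome=F: state=CLOSED
  event#6 t=16s outcome=F: state=CLOSED
  event#7 t=19s outcome=F: state=CLOSED
  event#8 t=22s outcome=F: state=OPEN
  event#9 t=23s outcome=S: state=OPEN
  event#10 t=24s outcome=S: state=OPEN
  event#11 t=28s outcome=F: state=OPEN
  event#12 t=30s outcome=S: state=OPEN
  event#13 t=34s outcome=S: state=CLOSED
  event#14 t=38s outcome=S: state=CLOSED
  event#15 t=41s outcome=F: state=CLOSED
  event#16 t=45s outcome=S: state=CLOSED
  event#17 t=49s outcome=S: state=CLOSED

Answer: CCCCCCCOOOOOCCCCC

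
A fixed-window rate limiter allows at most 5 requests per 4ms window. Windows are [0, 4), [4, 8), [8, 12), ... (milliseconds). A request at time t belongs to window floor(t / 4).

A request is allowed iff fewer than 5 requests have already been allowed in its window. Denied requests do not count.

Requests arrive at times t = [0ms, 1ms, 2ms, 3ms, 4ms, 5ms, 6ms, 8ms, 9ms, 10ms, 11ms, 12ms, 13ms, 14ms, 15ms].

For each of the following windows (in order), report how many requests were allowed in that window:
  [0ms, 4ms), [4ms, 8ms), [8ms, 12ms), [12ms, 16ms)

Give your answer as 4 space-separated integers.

Processing requests:
  req#1 t=0ms (window 0): ALLOW
  req#2 t=1ms (window 0): ALLOW
  req#3 t=2ms (window 0): ALLOW
  req#4 t=3ms (window 0): ALLOW
  req#5 t=4ms (window 1): ALLOW
  req#6 t=5ms (window 1): ALLOW
  req#7 t=6ms (window 1): ALLOW
  req#8 t=8ms (window 2): ALLOW
  req#9 t=9ms (window 2): ALLOW
  req#10 t=10ms (window 2): ALLOW
  req#11 t=11ms (window 2): ALLOW
  req#12 t=12ms (window 3): ALLOW
  req#13 t=13ms (window 3): ALLOW
  req#14 t=14ms (window 3): ALLOW
  req#15 t=15ms (window 3): ALLOW

Allowed counts by window: 4 3 4 4

Answer: 4 3 4 4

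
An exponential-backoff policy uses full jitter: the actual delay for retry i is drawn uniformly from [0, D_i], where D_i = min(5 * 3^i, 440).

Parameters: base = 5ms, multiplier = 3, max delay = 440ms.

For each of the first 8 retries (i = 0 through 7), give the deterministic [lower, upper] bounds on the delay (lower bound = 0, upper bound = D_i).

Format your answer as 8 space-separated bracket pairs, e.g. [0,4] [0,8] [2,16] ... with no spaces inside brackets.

Answer: [0,5] [0,15] [0,45] [0,135] [0,405] [0,440] [0,440] [0,440]

Derivation:
Computing bounds per retry:
  i=0: D_i=min(5*3^0,440)=5, bounds=[0,5]
  i=1: D_i=min(5*3^1,440)=15, bounds=[0,15]
  i=2: D_i=min(5*3^2,440)=45, bounds=[0,45]
  i=3: D_i=min(5*3^3,440)=135, bounds=[0,135]
  i=4: D_i=min(5*3^4,440)=405, bounds=[0,405]
  i=5: D_i=min(5*3^5,440)=440, bounds=[0,440]
  i=6: D_i=min(5*3^6,440)=440, bounds=[0,440]
  i=7: D_i=min(5*3^7,440)=440, bounds=[0,440]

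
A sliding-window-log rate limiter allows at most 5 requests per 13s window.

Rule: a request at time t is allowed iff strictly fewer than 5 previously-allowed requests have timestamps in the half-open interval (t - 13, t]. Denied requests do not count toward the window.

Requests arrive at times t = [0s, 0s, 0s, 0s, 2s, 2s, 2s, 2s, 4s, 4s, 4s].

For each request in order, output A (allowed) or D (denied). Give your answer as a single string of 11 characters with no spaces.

Answer: AAAAADDDDDD

Derivation:
Tracking allowed requests in the window:
  req#1 t=0s: ALLOW
  req#2 t=0s: ALLOW
  req#3 t=0s: ALLOW
  req#4 t=0s: ALLOW
  req#5 t=2s: ALLOW
  req#6 t=2s: DENY
  req#7 t=2s: DENY
  req#8 t=2s: DENY
  req#9 t=4s: DENY
  req#10 t=4s: DENY
  req#11 t=4s: DENY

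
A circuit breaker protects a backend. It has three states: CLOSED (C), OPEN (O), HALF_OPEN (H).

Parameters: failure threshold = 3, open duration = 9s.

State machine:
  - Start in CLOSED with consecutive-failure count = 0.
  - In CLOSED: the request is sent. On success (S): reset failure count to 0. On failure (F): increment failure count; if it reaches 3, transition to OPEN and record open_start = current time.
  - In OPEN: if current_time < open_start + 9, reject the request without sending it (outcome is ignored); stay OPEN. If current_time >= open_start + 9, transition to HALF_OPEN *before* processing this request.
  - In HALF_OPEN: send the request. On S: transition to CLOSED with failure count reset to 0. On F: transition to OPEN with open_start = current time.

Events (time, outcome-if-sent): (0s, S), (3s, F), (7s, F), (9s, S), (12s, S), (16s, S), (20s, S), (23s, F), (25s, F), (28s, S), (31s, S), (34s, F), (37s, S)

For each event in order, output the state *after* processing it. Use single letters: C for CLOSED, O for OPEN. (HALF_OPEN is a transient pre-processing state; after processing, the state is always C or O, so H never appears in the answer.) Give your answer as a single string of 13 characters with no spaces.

Answer: CCCCCCCCCCCCC

Derivation:
State after each event:
  event#1 t=0s outcome=S: state=CLOSED
  event#2 t=3s outcome=F: state=CLOSED
  event#3 t=7s outcome=F: state=CLOSED
  event#4 t=9s outcome=S: state=CLOSED
  event#5 t=12s outcome=S: state=CLOSED
  event#6 t=16s outcome=S: state=CLOSED
  event#7 t=20s outcome=S: state=CLOSED
  event#8 t=23s outcome=F: state=CLOSED
  event#9 t=25s outcome=F: state=CLOSED
  event#10 t=28s outcome=S: state=CLOSED
  event#11 t=31s outcome=S: state=CLOSED
  event#12 t=34s outcome=F: state=CLOSED
  event#13 t=37s outcome=S: state=CLOSED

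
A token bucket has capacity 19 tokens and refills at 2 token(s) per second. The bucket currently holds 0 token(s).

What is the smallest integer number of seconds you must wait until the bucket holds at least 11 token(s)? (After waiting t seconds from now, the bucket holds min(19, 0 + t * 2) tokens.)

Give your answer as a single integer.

Answer: 6

Derivation:
Need 0 + t * 2 >= 11, so t >= 11/2.
Smallest integer t = ceil(11/2) = 6.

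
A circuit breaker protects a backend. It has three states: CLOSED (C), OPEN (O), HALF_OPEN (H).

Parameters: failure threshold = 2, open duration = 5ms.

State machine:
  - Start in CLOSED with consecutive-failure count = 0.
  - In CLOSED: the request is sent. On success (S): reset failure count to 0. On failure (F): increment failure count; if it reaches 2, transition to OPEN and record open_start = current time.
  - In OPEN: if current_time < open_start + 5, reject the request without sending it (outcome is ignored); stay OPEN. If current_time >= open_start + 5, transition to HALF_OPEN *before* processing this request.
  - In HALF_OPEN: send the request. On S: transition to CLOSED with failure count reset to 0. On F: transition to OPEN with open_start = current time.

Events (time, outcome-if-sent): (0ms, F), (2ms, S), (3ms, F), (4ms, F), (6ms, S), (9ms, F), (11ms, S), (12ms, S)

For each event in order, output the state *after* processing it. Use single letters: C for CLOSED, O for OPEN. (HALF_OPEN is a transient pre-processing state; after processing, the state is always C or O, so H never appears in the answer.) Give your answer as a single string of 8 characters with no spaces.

Answer: CCCOOOOO

Derivation:
State after each event:
  event#1 t=0ms outcome=F: state=CLOSED
  event#2 t=2ms outcome=S: state=CLOSED
  event#3 t=3ms outcome=F: state=CLOSED
  event#4 t=4ms outcome=F: state=OPEN
  event#5 t=6ms outcome=S: state=OPEN
  event#6 t=9ms outcome=F: state=OPEN
  event#7 t=11ms outcome=S: state=OPEN
  event#8 t=12ms outcome=S: state=OPEN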